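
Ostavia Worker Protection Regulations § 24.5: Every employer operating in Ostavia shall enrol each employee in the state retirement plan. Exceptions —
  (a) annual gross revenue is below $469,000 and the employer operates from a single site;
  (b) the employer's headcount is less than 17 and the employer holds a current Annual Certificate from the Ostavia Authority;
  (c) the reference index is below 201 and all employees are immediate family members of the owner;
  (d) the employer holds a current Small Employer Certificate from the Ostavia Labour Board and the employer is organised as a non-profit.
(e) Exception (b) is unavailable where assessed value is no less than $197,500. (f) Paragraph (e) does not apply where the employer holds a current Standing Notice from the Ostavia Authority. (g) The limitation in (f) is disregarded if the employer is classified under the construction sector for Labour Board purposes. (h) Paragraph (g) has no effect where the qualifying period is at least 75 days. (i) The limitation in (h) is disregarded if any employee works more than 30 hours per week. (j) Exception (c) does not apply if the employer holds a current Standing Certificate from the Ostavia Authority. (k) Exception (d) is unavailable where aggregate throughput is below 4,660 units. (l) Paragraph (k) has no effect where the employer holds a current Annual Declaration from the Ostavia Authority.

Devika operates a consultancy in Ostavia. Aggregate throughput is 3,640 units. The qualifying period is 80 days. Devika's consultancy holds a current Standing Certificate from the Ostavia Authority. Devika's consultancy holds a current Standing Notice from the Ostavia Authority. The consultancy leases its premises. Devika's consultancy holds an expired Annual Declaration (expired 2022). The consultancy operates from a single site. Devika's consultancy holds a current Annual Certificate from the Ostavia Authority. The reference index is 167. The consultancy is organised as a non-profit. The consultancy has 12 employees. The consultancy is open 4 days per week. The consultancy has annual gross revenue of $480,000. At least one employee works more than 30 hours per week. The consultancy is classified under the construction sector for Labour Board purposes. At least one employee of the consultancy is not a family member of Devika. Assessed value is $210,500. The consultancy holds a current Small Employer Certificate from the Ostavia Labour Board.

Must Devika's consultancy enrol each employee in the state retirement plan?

Exception (a) fails — annual gross revenue is $480,000, not below $469,000.
Exception (b)'s conditions are all satisfied: the employer's headcount is 12, less than the 17 limit; a current Annual Certificate is held. However, paragraphs (e)–(i) must be considered: (e) is triggered — assessed value is $210,500, meeting the $197,500 threshold. (f) would limit (e) — a current Standing Notice is held — but (g) sets (f) aside: (g) operates against (f): the consultancy is classified under the construction sector. (h) would limit (g) — the qualifying period is 80 days, meeting the 75 days threshold — but (i) sets (h) aside: (i) applies — at least one employee exceeds 30 hours/week. So (b) is unavailable.
Exception (c) does not apply: at least one employee is not a family member.
Exception (d) is satisfied on its face — a current Small Employer Certificate is held; the employer is a non-profit. But: (k) operates against (d): aggregate throughput is 3,640 units, below the 4,660 units limit. (l) does not operate here (no current Annual Declaration is held), so (k) stands. So (d) is unavailable.
No exception applies. The general rule governs.

Yes — Devika's consultancy must enrol each employee in the state retirement plan.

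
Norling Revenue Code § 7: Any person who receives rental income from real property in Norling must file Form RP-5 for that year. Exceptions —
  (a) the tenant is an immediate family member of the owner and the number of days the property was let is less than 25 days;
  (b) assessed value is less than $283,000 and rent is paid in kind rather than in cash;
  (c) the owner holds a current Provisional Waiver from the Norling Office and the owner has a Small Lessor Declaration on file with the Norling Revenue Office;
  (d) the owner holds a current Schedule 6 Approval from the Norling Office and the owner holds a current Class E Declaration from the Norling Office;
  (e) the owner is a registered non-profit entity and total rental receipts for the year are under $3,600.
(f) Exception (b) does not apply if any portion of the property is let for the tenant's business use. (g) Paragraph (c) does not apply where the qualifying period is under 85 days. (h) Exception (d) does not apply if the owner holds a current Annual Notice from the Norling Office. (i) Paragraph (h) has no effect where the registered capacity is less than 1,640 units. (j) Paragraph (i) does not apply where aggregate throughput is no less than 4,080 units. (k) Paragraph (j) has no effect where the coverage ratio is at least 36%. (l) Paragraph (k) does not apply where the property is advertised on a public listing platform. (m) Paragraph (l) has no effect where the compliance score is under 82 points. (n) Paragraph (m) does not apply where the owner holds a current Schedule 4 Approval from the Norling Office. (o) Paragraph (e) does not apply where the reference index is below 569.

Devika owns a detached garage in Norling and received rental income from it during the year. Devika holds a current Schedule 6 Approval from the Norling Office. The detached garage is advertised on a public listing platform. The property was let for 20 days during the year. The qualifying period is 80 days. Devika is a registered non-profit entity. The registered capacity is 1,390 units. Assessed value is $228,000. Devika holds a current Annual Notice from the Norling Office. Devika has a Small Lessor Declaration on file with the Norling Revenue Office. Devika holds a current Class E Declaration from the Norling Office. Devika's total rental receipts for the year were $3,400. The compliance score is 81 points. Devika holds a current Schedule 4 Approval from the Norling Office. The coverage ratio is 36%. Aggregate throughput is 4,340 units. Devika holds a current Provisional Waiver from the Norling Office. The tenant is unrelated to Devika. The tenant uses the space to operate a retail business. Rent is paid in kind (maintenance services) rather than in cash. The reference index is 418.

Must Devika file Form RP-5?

Yes — Devika must file Form RP-5.

Exception (a) fails — the tenant is unrelated to the owner.
All of (b)'s requirements are met (assessed value is $228,000, less than the $283,000 limit; rent is paid in kind). However, paragraph (f) must be considered: (f) operates against (b): the space is let for business use. (b) is therefore removed.
Exception (c) is satisfied on its face — a current Provisional Waiver is held; a Small Lessor Declaration is on file. Turning to paragraph (g): (g) operates against (c): the qualifying period is 80 days, under the 85 days limit. Exception (c) does not apply.
Exception (d) is satisfied on its face — a current Schedule 6 Approval is held; a current Class E Declaration is held. Turning to paragraphs (h)–(n): (h) operates against (d): a current Annual Notice is held. (i) is triggered (the registered capacity is 1,390 units, less than the 1,640 units limit), but is displaced by (j): (j) operates against (i): aggregate throughput is 4,340 units, meeting the 4,080 units threshold. (k) is engaged (the coverage ratio is 36%, meeting the 36% threshold), but yields to (l): (l) is engaged — the property is publicly advertised. (m) would limit (l) — the compliance score is 81 points, under the 82 points limit — but (n) sets (m) aside: (n) is engaged — a current Schedule 4 Approval is held. (d) is therefore removed.
Exception (e) is satisfied on its face — Devika is a registered non-profit; total rental receipts for the year are $3,400, under the $3,600 limit. But applying paragraph (o): (o) applies — the reference index is 418, below the 569 limit. Exception (e) does not apply.
No exception applies. The general rule governs.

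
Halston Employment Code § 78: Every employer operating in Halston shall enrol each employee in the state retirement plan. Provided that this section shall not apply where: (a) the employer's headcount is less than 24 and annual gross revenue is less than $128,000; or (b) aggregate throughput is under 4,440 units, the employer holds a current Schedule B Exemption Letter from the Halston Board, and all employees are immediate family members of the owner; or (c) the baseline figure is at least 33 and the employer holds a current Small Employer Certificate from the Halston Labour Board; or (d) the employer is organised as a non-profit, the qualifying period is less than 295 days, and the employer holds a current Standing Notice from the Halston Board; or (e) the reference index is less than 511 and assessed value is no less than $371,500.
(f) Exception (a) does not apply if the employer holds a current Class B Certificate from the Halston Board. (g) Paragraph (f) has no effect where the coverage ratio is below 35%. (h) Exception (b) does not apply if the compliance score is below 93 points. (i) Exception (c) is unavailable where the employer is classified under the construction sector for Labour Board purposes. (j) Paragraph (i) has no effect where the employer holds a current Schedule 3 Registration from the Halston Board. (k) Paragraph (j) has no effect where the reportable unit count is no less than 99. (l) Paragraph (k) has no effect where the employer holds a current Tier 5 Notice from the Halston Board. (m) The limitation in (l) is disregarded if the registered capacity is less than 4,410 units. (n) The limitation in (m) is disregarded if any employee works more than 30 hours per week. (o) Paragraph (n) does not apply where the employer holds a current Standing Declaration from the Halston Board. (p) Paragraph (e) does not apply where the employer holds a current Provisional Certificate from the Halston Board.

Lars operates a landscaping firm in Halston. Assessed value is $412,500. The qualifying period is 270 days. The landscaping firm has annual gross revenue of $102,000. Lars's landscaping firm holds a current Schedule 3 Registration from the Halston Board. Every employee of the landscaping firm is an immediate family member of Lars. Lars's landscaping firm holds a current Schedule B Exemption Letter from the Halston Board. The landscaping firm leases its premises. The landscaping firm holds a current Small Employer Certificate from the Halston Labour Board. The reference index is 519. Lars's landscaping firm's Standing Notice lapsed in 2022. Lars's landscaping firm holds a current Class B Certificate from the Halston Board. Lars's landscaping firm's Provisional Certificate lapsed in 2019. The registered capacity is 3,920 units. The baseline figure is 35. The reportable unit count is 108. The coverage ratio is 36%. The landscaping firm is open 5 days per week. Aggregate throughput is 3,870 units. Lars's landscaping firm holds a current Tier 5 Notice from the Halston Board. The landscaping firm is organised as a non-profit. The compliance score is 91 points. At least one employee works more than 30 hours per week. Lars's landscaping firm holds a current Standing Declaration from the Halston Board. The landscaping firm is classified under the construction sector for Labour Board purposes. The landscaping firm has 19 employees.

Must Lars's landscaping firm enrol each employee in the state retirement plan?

Yes — Lars's landscaping firm must enrol each employee in the state retirement plan.

Exception (a)'s conditions are all satisfied: the employer's headcount is 19, less than the 24 limit; annual gross revenue is $102,000, less than the $128,000 limit. But: (f) operates against (a): a current Class B Certificate is held. (g) is inapplicable (the coverage ratio is 36%, not below 35%), so (f) stands. (a) is therefore removed.
Exception (b)'s conditions are all satisfied: aggregate throughput is 3,870 units, under the 4,440 units limit; a current Schedule B Exemption Letter is held; every employee is an immediate family member. But applying paragraph (h): (h) operates against (b): the compliance score is 91 points, below the 93 points limit. Exception (b) does not apply.
Exception (c): the baseline figure is 35, meeting the 33 threshold; a current Small Employer Certificate is held — every condition holds. Turning to paragraphs (i)–(o): (i) operates against (c): the landscaping firm is classified under the construction sector. (j) would limit (i) — a current Schedule 3 Registration is held — but (k) sets (j) aside: (k) operates against (j): the reportable unit count is 108, meeting the 99 threshold. (l) operates (a current Tier 5 Notice is held), but yields to (m): (m) is triggered — the registered capacity is 3,920 units, less than the 4,410 units limit. (n) would limit (m) — at least one employee exceeds 30 hours/week — but (o) sets (n) aside: (o) operates — a current Standing Declaration is held. (c) is therefore removed.
Exception (d) does not apply: no current Standing Notice is held.
Exception (e) requires that the reference index is less than 511; but the reference index is 519, not less than 511, so (e) is unavailable.
No exception applies. The general rule governs.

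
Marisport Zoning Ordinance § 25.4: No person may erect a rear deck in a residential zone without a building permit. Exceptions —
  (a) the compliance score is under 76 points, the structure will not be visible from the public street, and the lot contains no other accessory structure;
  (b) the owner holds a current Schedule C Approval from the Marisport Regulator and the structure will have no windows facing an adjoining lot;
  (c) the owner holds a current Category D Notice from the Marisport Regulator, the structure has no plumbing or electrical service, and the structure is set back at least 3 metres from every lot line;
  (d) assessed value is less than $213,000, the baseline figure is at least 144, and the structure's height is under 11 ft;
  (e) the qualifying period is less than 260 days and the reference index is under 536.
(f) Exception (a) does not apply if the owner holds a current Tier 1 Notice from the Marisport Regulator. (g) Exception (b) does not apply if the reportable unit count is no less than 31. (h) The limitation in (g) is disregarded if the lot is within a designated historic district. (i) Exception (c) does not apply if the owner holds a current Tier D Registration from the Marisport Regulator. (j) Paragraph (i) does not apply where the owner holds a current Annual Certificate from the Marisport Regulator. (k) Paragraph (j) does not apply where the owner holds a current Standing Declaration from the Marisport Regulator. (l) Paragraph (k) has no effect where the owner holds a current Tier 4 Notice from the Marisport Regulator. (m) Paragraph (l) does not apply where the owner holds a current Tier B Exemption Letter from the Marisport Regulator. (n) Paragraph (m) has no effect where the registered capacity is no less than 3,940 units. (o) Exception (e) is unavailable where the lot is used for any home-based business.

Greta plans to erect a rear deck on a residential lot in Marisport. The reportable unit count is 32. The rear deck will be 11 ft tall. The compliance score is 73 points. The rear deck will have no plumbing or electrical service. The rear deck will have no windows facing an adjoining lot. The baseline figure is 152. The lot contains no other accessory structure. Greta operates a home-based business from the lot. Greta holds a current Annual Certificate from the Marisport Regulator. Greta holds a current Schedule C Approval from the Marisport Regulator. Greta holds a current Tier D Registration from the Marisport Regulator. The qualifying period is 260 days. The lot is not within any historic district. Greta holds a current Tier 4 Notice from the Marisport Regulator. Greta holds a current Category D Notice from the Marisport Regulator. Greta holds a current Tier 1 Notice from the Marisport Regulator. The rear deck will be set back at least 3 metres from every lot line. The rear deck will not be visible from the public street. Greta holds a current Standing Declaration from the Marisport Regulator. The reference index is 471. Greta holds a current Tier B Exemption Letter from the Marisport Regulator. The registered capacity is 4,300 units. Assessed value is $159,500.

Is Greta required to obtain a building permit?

No — exception (c) applies; Greta does not need a building permit.

Exception (a)'s conditions are all satisfied: the compliance score is 73 points, under the 76 points limit; the structure will not be visible from the street; the lot has no other accessory structure. But applying paragraph (f): (f) operates against (a): a current Tier 1 Notice is held. Exception (a) does not apply.
All of (b)'s requirements are met (a current Schedule C Approval is held; no windows face an adjoining lot). However, paragraphs (g)–(h) must be considered: (g) operates against (b): the reportable unit count is 32, meeting the 31 threshold. (h) is not triggered (the lot is not in a historic district), so (g) stands. Exception (b) does not apply.
Exception (c)'s conditions are all satisfied: a current Category D Notice is held; there is no plumbing or electrical service; the setback is at least 3 m on every side. Under paragraphs (i)–(n): (i) is engaged (a current Tier D Registration is held), but is set aside by (j): (j) is triggered — a current Annual Certificate is held. (k) is triggered (a current Standing Declaration is held), but is itself disapplied by (l): (l) applies — a current Tier 4 Notice is held. (m) operates (a current Tier B Exemption Letter is held), but is set aside by (n): (n) operates — the registered capacity is 4,300 units, meeting the 3,940 units threshold. Exception (c) stands.
Exception (d) does not apply: the structure's height is 11 ft, not under 11 ft.
Exception (e) fails — the qualifying period is 260 days, not less than 260 days.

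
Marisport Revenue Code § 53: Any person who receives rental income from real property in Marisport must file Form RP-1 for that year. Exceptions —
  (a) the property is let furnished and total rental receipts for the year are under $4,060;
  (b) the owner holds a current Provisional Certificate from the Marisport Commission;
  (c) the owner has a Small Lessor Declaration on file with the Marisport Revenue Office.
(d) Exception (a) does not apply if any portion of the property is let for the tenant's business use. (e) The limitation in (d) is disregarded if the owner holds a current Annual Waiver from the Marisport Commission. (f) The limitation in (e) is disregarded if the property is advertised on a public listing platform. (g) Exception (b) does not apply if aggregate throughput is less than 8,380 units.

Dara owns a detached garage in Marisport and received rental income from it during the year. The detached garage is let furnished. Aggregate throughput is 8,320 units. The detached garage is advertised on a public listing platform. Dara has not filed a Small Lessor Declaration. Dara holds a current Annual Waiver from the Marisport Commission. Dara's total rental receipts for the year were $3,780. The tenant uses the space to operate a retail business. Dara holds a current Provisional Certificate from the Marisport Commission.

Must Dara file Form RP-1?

Yes — Dara must file Form RP-1.

Exception (a)'s conditions are all satisfied: the property is let furnished; total rental receipts for the year are $3,780, under the $4,060 limit. Turning to paragraphs (d)–(f): (d) operates against (a): the space is let for business use. (e) would limit (d) — a current Annual Waiver is held — but (f) sets (e) aside: (f) operates against (e): the property is publicly advertised. Exception (a) does not apply.
Exception (b)'s conditions are all satisfied: a current Provisional Certificate is held. Turning to paragraph (g): (g) operates against (b): aggregate throughput is 8,320 units, less than the 8,380 units limit. So (b) is unavailable.
Exception (c) fails — no Small Lessor Declaration is on file.
No exception applies. The general rule governs.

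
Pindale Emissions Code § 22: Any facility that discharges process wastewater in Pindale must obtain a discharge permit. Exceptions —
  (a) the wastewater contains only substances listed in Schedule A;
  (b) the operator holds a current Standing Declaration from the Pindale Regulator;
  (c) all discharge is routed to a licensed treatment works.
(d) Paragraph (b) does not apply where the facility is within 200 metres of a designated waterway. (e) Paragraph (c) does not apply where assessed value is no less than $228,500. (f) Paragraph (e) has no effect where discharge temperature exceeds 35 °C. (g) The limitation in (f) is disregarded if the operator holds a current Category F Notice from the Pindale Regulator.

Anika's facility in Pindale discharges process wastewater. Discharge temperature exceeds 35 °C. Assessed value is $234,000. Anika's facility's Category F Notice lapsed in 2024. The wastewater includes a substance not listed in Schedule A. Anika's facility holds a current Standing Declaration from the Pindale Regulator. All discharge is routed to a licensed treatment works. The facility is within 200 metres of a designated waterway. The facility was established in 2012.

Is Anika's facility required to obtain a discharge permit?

No — exception (c) applies; Anika's facility is not required to obtain a discharge permit.

Exception (a) fails — the wastewater includes a non-Schedule-A substance.
Exception (b) is satisfied on its face — a current Standing Declaration is held. But applying paragraph (d): (d) operates against (b): the facility is within 200 m of a designated waterway. So (b) is unavailable.
All of (c)'s requirements are met (discharge is routed to a licensed treatment works). Under paragraphs (e)–(g): (e) is triggered (assessed value is $234,000, meeting the $228,500 threshold), but is set aside by (f): (f) operates — discharge temperature exceeds 35 °C. (g) is inapplicable (there is no Category F Notice in force), so (f) stands. Exception (c) stands.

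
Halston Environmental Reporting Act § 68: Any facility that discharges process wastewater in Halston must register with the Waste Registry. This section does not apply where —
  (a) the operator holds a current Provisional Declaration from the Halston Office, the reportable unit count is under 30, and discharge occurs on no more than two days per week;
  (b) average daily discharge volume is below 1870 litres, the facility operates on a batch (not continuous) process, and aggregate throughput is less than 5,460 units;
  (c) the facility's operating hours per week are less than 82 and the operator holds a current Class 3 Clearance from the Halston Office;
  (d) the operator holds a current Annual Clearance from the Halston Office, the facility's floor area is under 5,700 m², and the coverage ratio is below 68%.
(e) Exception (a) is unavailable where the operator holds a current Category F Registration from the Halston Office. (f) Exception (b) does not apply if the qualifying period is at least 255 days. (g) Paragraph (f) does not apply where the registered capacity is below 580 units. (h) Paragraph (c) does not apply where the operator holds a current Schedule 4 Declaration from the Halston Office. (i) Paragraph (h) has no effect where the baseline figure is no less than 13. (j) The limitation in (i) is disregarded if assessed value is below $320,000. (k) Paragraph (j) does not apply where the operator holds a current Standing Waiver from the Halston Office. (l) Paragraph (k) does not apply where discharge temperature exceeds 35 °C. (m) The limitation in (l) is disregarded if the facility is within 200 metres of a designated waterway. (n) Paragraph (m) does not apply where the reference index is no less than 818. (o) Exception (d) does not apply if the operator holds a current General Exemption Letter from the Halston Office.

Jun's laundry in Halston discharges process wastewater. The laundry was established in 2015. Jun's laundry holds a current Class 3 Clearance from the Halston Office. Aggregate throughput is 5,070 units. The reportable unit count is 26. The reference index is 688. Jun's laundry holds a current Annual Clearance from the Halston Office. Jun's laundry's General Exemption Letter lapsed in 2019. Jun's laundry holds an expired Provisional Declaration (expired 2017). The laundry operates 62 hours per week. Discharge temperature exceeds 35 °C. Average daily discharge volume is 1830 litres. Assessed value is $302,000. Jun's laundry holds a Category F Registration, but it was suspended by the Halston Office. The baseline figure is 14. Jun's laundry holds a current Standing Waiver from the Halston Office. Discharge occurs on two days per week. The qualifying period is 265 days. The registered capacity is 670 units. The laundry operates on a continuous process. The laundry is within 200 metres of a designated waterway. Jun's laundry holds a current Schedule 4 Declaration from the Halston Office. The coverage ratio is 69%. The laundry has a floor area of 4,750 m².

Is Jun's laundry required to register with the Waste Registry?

Exception (a) requires that the operator holds a current Provisional Declaration from the Halston Office; but the Provisional Declaration is not current, so (a) is unavailable.
Exception (b) requires that the facility operates on a batch (not continuous) process; but the facility operates on a continuous process, so (b) is unavailable.
Exception (c)'s conditions are all satisfied: the facility's operating hours per week are 62, less than the 82 limit; a current Class 3 Clearance is held. Applying paragraphs (h)–(n): (h) would limit (c) — a current Schedule 4 Declaration is held — but (i) sets (h) aside: (i) operates against (h): the baseline figure is 14, meeting the 13 threshold. (j) would limit (i) — assessed value is $302,000, below the $320,000 limit — but (k) sets (j) aside: (k) operates — a current Standing Waiver is held. (l) would limit (k) — discharge temperature exceeds 35 °C — but (m) sets (l) aside: (m) operates against (l): the laundry is within 200 m of a designated waterway. (n), which would lift (m), is not engaged — the reference index is 688, short of 818. So (c) applies.
Exception (d) fails — the coverage ratio is 69%, not below 68%.

No — exception (c) applies; Jun's laundry is not required to register with the Waste Registry.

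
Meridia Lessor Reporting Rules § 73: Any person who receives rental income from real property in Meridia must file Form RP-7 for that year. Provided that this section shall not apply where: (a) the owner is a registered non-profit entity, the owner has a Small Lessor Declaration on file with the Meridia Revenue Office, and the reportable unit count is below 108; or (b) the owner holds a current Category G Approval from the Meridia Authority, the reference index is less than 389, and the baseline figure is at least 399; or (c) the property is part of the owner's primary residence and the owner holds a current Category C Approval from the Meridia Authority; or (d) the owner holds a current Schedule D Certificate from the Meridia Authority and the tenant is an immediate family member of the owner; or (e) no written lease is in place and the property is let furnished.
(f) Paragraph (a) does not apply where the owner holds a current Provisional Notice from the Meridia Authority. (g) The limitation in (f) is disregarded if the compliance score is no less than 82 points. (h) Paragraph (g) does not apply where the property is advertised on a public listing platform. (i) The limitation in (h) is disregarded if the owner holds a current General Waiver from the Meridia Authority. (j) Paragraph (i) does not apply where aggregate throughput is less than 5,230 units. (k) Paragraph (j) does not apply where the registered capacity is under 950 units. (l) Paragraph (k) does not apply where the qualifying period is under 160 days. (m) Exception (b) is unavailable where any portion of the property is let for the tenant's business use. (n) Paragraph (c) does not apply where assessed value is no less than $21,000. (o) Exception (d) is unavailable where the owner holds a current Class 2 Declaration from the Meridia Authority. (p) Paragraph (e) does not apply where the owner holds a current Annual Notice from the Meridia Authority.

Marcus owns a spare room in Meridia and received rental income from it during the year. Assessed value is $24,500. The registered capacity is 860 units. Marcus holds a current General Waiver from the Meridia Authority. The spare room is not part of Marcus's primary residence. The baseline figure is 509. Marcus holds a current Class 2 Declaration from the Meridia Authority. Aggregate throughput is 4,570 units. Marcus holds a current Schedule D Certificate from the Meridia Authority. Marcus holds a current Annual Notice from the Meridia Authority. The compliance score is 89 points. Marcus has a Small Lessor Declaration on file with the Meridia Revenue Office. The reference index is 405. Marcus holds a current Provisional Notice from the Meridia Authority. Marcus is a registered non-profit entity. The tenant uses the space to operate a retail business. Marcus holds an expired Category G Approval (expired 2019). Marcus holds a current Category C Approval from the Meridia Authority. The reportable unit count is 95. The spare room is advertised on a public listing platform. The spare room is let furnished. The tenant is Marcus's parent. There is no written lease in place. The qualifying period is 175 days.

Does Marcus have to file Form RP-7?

No — exception (a) applies; Marcus is not required to file Form RP-7.

All of (a)'s requirements are met (Marcus is a registered non-profit; a Small Lessor Declaration is on file; the reportable unit count is 95, below the 108 limit). As to paragraphs (f)–(l): (f) would limit (a) — a current Provisional Notice is held — but (g) sets (f) aside: (g) operates against (f): the compliance score is 89 points, meeting the 82 points threshold. (h) would limit (g) — the property is publicly advertised — but (i) sets (h) aside: (i) operates against (h): a current General Waiver is held. (j) applies (aggregate throughput is 4,570 units, less than the 5,230 units limit), but yields to (k): (k) is triggered — the registered capacity is 860 units, under the 950 units limit. (l) is not engaged (the qualifying period is 175 days, not under 160 days), so (k) stands. (a) remains available.
Exception (b) does not apply: no current Category G Approval is held.
Exception (c) requires that the property is part of the owner's primary residence; but the spare room is not part of the primary residence, so (c) is unavailable.
Exception (d): a current Schedule D Certificate is held; the tenant is an immediate family member — every condition holds. But applying paragraph (o): (o) operates against (d): a current Class 2 Declaration is held. (d) is therefore removed.
Exception (e) is satisfied on its face — there is no written lease; the property is let furnished. But applying paragraph (p): (p) is engaged — a current Annual Notice is held. (e) is therefore removed.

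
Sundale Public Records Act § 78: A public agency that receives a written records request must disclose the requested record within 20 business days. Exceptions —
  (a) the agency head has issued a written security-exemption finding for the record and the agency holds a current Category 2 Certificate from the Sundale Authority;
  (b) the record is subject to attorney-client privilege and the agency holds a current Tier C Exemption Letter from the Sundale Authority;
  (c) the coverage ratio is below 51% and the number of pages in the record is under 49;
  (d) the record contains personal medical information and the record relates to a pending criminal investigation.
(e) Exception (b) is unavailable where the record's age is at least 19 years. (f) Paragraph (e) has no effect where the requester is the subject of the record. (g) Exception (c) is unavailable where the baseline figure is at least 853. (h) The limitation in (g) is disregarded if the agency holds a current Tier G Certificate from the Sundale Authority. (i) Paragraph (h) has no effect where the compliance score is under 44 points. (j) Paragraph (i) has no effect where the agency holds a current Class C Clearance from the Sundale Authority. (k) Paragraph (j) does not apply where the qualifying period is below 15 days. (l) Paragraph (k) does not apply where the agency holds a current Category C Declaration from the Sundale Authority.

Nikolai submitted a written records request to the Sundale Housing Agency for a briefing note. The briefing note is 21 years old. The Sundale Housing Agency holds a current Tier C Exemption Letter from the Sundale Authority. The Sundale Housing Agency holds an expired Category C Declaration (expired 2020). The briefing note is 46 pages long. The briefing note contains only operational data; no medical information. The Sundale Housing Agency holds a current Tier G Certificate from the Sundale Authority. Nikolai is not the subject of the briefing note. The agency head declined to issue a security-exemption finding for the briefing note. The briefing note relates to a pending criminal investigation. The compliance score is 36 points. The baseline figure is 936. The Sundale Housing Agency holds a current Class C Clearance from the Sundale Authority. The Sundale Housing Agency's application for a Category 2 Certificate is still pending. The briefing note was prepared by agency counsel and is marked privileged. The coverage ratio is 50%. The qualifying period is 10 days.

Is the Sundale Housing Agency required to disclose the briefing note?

Exception (a) fails — the agency head declined to issue a security-exemption finding.
All of (b)'s requirements are met (the briefing note is privileged; a current Tier C Exemption Letter is held). However, paragraphs (e)–(f) must be considered: (e) operates against (b): the record's age is 21 years, meeting the 19 years threshold. (f), which would lift (e), is inapplicable — Nikolai is not the subject of the briefing note. (b) is therefore removed.
Exception (c) is satisfied on its face — the coverage ratio is 50%, below the 51% limit; the number of pages in the record is 46, under the 49 limit. But: (g) operates — the baseline figure is 936, meeting the 853 threshold. (h) would limit (g) — a current Tier G Certificate is held — but (i) sets (h) aside: (i) is engaged — the compliance score is 36 points, under the 44 points limit. (j) would limit (i) — a current Class C Clearance is held — but (k) sets (j) aside: (k) applies — the qualifying period is 10 days, below the 15 days limit. (l), which would lift (k), does not operate here — the Category C Declaration is not current. So (c) is unavailable.
Exception (d) does not apply: the briefing note contains only operational data.
No exception applies. The general rule governs.

Yes — the Sundale Housing Agency must disclose the briefing note.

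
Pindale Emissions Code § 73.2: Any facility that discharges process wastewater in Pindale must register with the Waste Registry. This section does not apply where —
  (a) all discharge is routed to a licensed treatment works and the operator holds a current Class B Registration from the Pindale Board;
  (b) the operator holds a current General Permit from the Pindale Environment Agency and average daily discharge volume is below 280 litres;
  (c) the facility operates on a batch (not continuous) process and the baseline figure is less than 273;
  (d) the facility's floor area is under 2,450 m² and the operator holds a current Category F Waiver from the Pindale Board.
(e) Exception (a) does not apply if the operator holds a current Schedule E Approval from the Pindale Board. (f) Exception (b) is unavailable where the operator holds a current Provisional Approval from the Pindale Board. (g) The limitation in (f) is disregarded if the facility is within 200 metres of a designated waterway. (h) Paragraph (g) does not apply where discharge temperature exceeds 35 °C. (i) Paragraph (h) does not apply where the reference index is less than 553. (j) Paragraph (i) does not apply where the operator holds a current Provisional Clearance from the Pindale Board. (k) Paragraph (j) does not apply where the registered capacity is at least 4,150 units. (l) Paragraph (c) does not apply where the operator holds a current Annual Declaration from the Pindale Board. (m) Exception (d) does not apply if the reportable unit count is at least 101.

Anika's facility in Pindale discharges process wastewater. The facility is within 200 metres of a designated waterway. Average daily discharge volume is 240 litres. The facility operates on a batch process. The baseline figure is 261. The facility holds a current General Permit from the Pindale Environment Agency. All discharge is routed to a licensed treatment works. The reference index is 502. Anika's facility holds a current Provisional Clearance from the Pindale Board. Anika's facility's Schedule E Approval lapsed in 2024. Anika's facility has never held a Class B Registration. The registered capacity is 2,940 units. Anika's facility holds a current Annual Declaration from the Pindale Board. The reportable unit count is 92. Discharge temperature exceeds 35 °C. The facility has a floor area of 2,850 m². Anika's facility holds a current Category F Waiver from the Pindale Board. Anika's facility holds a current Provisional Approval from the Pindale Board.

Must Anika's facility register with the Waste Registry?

Yes — Anika's facility must register with the Waste Registry.

Exception (a) does not apply: the Class B Registration is not current.
Exception (b) is satisfied on its face — a current General Permit is held; average daily discharge volume is 240 litres, below the 280 litres limit. But applying paragraphs (f)–(k): (f) operates against (b): a current Provisional Approval is held. (g) would limit (f) — the facility is within 200 m of a designated waterway — but (h) sets (g) aside: (h) operates against (g): discharge temperature exceeds 35 °C. (i) would limit (h) — the reference index is 502, less than the 553 limit — but (j) sets (i) aside: (j) is triggered — a current Provisional Clearance is held. (k) is not engaged (the registered capacity is 2,940 units, short of 4,150 units), so (j) stands. So (b) is unavailable.
Exception (c) is satisfied on its face — the facility operates on a batch process; the baseline figure is 261, less than the 273 limit. But applying paragraph (l): (l) is triggered — a current Annual Declaration is held. So (c) is unavailable.
Exception (d) fails — the facility's floor area is 2,850 m², not under 2,450 m².
Every exception is unavailable, so the rule governs.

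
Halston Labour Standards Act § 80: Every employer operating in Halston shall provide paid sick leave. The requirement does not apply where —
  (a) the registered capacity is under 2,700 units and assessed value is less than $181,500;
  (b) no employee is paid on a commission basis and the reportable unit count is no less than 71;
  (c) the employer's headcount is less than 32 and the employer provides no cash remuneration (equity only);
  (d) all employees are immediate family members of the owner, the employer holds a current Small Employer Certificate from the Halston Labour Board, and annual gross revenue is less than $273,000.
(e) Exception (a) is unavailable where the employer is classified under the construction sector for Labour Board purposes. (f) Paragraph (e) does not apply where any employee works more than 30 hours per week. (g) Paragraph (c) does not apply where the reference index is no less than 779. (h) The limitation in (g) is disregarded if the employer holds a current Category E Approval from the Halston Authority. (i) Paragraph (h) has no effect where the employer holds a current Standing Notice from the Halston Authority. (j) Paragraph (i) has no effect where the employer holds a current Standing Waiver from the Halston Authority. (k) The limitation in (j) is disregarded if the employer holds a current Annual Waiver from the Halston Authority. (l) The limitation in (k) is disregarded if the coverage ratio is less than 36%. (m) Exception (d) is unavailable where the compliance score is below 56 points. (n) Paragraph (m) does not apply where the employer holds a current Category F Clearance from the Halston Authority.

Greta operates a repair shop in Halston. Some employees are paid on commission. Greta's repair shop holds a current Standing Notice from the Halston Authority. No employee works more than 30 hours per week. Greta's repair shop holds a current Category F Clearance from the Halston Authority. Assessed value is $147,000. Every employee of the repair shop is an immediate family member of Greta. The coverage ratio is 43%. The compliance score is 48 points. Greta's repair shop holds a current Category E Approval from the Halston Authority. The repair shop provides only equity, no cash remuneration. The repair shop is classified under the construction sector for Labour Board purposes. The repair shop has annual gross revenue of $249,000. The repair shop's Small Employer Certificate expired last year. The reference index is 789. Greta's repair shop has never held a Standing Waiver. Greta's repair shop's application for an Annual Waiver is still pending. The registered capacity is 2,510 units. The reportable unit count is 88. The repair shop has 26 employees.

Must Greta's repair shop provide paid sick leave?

Yes — Greta's repair shop must provide paid sick leave.

Exception (a): the registered capacity is 2,510 units, under the 2,700 units limit; assessed value is $147,000, less than the $181,500 limit — every condition holds. However, paragraphs (e)–(f) must be considered: (e) is triggered — the repair shop is classified under the construction sector. (f), which would lift (e), is inapplicable — no employee exceeds 30 hours/week. (a) is therefore removed.
Exception (b) does not apply: some employees are paid on commission.
Exception (c)'s conditions are all satisfied: the employer's headcount is 26, less than the 32 limit; remuneration is equity-only. But: (g) applies — the reference index is 789, meeting the 779 threshold. (h) applies (a current Category E Approval is held), but is itself disapplied by (i): (i) applies — a current Standing Notice is held. (j), which would lift (i), is inapplicable — the Standing Waiver is not current. So (c) is unavailable.
Exception (d) fails — the Small Employer Certificate has expired.
Every exception is unavailable, so the rule governs.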